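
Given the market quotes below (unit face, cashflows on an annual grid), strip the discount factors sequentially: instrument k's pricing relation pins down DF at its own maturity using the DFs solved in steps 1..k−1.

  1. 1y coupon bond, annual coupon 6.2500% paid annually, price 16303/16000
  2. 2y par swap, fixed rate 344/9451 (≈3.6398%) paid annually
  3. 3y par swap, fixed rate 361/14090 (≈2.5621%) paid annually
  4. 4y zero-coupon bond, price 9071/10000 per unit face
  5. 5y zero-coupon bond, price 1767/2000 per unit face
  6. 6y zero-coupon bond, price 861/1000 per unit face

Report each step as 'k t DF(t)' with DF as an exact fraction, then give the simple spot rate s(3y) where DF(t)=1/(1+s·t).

step 1 [1y] bond c/1=1/16: DF=(16303/16000 − 1/16·(0))/(1+1/16) = 959/1000 ≈ 0.959000
step 2 [2y] swap r/1=344/9451: DF=(1 − 344/9451·(0.959000))/(1+344/9451) = 582/625 ≈ 0.931200
step 3 [3y] swap r/1=361/14090: DF=(1 − 361/14090·(0.959000+0.931200))/(1+361/14090) = 4639/5000 ≈ 0.927800
step 4 [4y] zero: DF = P = 9071/10000 ≈ 0.907100
step 5 [5y] zero: DF = P = 1767/2000 ≈ 0.883500
step 6 [6y] zero: DF = P = 861/1000 ≈ 0.861000

1 1 959/1000
2 2 582/625
3 3 4639/5000
4 4 9071/10000
5 5 1767/2000
6 6 861/1000
s(3y) = (1/(4639/5000) − 1)/(3) = 361/13917 ≈ 2.5939%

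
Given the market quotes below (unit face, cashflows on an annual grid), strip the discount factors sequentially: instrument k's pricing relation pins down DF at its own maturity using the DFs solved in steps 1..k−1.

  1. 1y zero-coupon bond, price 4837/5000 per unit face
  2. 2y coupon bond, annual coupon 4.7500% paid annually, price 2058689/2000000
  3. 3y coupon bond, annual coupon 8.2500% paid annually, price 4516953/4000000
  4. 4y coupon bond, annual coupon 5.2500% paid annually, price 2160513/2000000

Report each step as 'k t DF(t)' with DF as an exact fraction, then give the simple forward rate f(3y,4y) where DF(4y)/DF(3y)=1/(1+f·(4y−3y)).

step 1 [1y] zero: DF = P = 4837/5000 ≈ 0.967400
step 2 [2y] bond c/1=19/400: DF=(2058689/2000000 − 19/400·(0.967400))/(1+19/400) = 2347/2500 ≈ 0.938800
step 3 [3y] bond c/1=33/400: DF=(4516953/4000000 − 33/400·(0.967400+0.938800))/(1+33/400) = 8979/10000 ≈ 0.897900
step 4 [4y] bond c/1=21/400: DF=(2160513/2000000 − 21/400·(0.967400+0.938800+0.897900))/(1+21/400) = 1773/2000 ≈ 0.886500

1 1 4837/5000
2 2 2347/2500
3 3 8979/10000
4 4 1773/2000
f(3y,4y) = ((8979/10000)/(1773/2000) − 1)/(1) = 38/2955 ≈ 1.2860%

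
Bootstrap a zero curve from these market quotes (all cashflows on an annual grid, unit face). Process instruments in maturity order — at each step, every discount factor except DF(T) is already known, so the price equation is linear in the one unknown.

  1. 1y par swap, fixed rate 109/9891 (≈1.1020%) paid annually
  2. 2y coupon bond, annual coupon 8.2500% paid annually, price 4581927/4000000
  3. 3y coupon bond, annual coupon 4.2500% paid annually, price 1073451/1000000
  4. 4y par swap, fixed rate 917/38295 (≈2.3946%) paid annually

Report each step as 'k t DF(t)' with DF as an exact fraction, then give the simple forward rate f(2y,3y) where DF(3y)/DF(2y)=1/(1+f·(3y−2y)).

1 1 9891/10000
2 2 2457/2500
3 3 9493/10000
4 4 9083/10000
f(2y,3y) = ((2457/2500)/(9493/10000) − 1)/(1) = 335/9493 ≈ 3.5289%

step 1 [1y] swap r/1=109/9891: DF=(1 − 109/9891·(0))/(1+109/9891) = 9891/10000 ≈ 0.989100
step 2 [2y] bond c/1=33/400: DF=(4581927/4000000 − 33/400·(0.989100))/(1+33/400) = 2457/2500 ≈ 0.982800
step 3 [3y] bond c/1=17/400: DF=(1073451/1000000 − 17/400·(0.989100+0.982800))/(1+17/400) = 9493/10000 ≈ 0.949300
step 4 [4y] swap r/1=917/38295: DF=(1 − 917/38295·(0.989100+0.982800+0.949300))/(1+917/38295) = 9083/10000 ≈ 0.908300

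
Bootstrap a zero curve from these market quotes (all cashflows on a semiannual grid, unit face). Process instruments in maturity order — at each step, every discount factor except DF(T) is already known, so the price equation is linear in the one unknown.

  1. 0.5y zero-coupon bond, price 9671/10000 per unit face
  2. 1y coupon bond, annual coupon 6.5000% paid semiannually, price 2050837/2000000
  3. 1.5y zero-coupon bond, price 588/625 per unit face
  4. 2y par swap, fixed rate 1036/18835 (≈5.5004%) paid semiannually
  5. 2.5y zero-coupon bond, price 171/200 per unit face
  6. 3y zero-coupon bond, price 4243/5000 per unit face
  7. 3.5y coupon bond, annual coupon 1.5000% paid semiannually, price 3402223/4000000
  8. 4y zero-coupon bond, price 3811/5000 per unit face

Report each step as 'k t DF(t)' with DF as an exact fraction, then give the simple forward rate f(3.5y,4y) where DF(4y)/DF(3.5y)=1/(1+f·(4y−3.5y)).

1 1/2 9671/10000
2 1 9627/10000
3 3/2 588/625
4 2 2241/2500
5 5/2 171/200
6 3 4243/5000
7 7/2 1607/2000
8 4 3811/5000
f(3.5y,4y) = ((1607/2000)/(3811/5000) − 1)/(1/2) = 413/3811 ≈ 10.8371%

step 1 [0.5y] zero: DF = P = 9671/10000 ≈ 0.967100
step 2 [1y] bond c/2=13/400: DF=(2050837/2000000 − 13/400·(0.967100))/(1+13/400) = 9627/10000 ≈ 0.962700
step 3 [1.5y] zero: DF = P = 588/625 ≈ 0.940800
step 4 [2y] swap r/2=518/18835: DF=(1 − 518/18835·(0.967100+0.962700+0.940800))/(1+518/18835) = 2241/2500 ≈ 0.896400
step 5 [2.5y] zero: DF = P = 171/200 ≈ 0.855000
step 6 [3y] zero: DF = P = 4243/5000 ≈ 0.848600
step 7 [3.5y] bond c/2=3/400: DF=(3402223/4000000 − 3/400·(0.967100+0.962700+0.940800+0.896400+0.855000+0.848600))/(1+3/400) = 1607/2000 ≈ 0.803500
step 8 [4y] zero: DF = P = 3811/5000 ≈ 0.762200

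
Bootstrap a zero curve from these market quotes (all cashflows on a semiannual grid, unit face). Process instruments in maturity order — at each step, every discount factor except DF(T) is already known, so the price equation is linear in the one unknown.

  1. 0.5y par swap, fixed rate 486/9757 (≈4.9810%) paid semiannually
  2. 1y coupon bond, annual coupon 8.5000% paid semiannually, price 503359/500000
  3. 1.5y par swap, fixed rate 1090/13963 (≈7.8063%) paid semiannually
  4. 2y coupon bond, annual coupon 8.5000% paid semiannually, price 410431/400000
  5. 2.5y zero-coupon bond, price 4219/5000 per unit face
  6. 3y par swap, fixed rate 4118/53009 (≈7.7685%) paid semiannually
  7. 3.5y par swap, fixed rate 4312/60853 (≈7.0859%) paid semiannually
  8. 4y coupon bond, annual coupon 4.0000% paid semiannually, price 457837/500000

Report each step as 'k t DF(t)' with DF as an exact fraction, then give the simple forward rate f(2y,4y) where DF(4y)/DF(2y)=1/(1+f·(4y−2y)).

step 1 [0.5y] swap r/2=243/9757: DF=(1 − 243/9757·(0))/(1+243/9757) = 9757/10000 ≈ 0.975700
step 2 [1y] bond c/2=17/400: DF=(503359/500000 − 17/400·(0.975700))/(1+17/400) = 9259/10000 ≈ 0.925900
step 3 [1.5y] swap r/2=545/13963: DF=(1 − 545/13963·(0.975700+0.925900))/(1+545/13963) = 891/1000 ≈ 0.891000
step 4 [2y] bond c/2=17/400: DF=(410431/400000 − 17/400·(0.975700+0.925900+0.891000))/(1+17/400) = 544/625 ≈ 0.870400
step 5 [2.5y] zero: DF = P = 4219/5000 ≈ 0.843800
step 6 [3y] swap r/2=2059/53009: DF=(1 − 2059/53009·(0.975700+0.925900+0.891000+0.870400+0.843800))/(1+2059/53009) = 7941/10000 ≈ 0.794100
step 7 [3.5y] swap r/2=2156/60853: DF=(1 − 2156/60853·(0.975700+0.925900+0.891000+0.870400+0.843800+0.794100))/(1+2156/60853) = 1961/2500 ≈ 0.784400
step 8 [4y] bond c/2=1/50: DF=(457837/500000 − 1/50·(0.975700+0.925900+0.891000+0.870400+0.843800+0.794100+0.784400))/(1+1/50) = 973/1250 ≈ 0.778400

1 1/2 9757/10000
2 1 9259/10000
3 3/2 891/1000
4 2 544/625
5 5/2 4219/5000
6 3 7941/10000
7 7/2 1961/2500
8 4 973/1250
f(2y,4y) = ((544/625)/(973/1250) − 1)/(2) = 115/1946 ≈ 5.9096%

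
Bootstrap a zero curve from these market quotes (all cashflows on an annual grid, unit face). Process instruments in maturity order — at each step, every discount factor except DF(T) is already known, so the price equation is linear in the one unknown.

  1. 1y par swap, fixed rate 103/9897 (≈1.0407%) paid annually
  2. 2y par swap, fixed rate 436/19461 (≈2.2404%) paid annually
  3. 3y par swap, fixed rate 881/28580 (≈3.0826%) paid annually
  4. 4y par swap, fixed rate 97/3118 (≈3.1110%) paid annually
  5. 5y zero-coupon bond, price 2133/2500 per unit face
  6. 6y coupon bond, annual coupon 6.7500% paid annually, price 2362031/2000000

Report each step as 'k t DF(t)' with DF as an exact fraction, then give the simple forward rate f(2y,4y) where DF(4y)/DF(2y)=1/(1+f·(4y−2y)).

1 1 9897/10000
2 2 2391/2500
3 3 9119/10000
4 4 2209/2500
5 5 2133/2500
6 6 4079/5000
f(2y,4y) = ((2391/2500)/(2209/2500) − 1)/(2) = 91/2209 ≈ 4.1195%

step 1 [1y] swap r/1=103/9897: DF=(1 − 103/9897·(0))/(1+103/9897) = 9897/10000 ≈ 0.989700
step 2 [2y] swap r/1=436/19461: DF=(1 − 436/19461·(0.989700))/(1+436/19461) = 2391/2500 ≈ 0.956400
step 3 [3y] swap r/1=881/28580: DF=(1 − 881/28580·(0.989700+0.956400))/(1+881/28580) = 9119/10000 ≈ 0.911900
step 4 [4y] swap r/1=97/3118: DF=(1 − 97/3118·(0.989700+0.956400+0.911900))/(1+97/3118) = 2209/2500 ≈ 0.883600
step 5 [5y] zero: DF = P = 2133/2500 ≈ 0.853200
step 6 [6y] bond c/1=27/400: DF=(2362031/2000000 − 27/400·(0.989700+0.956400+0.911900+0.883600+0.853200))/(1+27/400) = 4079/5000 ≈ 0.815800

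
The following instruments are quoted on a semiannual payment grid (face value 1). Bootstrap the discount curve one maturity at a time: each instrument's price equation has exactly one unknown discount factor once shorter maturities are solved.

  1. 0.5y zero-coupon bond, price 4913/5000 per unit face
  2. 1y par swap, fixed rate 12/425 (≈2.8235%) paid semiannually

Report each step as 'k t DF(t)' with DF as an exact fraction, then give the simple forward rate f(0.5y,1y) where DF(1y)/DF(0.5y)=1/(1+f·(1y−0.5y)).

step 1 [0.5y] zero: DF = P = 4913/5000 ≈ 0.982600
step 2 [1y] swap r/2=6/425: DF=(1 − 6/425·(0.982600))/(1+6/425) = 2431/2500 ≈ 0.972400

1 1/2 4913/5000
2 1 2431/2500
f(0.5y,1y) = ((4913/5000)/(2431/2500) − 1)/(1/2) = 3/143 ≈ 2.0979%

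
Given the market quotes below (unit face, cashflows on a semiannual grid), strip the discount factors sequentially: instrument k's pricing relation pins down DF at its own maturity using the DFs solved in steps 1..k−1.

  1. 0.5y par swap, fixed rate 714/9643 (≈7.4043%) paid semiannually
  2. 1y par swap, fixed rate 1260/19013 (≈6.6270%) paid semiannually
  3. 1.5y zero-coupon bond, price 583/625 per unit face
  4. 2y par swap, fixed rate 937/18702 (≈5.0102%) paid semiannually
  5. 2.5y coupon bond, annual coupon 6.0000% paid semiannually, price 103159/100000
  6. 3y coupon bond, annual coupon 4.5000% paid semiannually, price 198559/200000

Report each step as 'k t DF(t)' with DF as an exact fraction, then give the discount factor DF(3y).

step 1 [0.5y] swap r/2=357/9643: DF=(1 − 357/9643·(0))/(1+357/9643) = 9643/10000 ≈ 0.964300
step 2 [1y] swap r/2=630/19013: DF=(1 − 630/19013·(0.964300))/(1+630/19013) = 937/1000 ≈ 0.937000
step 3 [1.5y] zero: DF = P = 583/625 ≈ 0.932800
step 4 [2y] swap r/2=937/37404: DF=(1 − 937/37404·(0.964300+0.937000+0.932800))/(1+937/37404) = 9063/10000 ≈ 0.906300
step 5 [2.5y] bond c/2=3/100: DF=(103159/100000 − 3/100·(0.964300+0.937000+0.932800+0.906300))/(1+3/100) = 4463/5000 ≈ 0.892600
step 6 [3y] bond c/2=9/400: DF=(198559/200000 − 9/400·(0.964300+0.937000+0.932800+0.906300+0.892600))/(1+9/400) = 869/1000 ≈ 0.869000

1 1/2 9643/10000
2 1 937/1000
3 3/2 583/625
4 2 9063/10000
5 5/2 4463/5000
6 3 869/1000
DF(3y) = 869/1000 ≈ 0.869000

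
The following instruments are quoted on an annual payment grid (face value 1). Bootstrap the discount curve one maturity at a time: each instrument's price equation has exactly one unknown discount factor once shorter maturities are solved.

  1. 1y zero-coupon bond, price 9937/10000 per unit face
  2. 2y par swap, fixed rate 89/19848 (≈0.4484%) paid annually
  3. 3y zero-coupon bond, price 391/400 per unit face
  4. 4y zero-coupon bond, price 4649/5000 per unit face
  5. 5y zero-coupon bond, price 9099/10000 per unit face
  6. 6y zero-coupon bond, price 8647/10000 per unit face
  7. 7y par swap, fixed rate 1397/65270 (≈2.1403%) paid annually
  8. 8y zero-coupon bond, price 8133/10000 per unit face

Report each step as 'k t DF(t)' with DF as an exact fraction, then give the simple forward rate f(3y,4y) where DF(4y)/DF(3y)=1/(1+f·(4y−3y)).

step 1 [1y] zero: DF = P = 9937/10000 ≈ 0.993700
step 2 [2y] swap r/1=89/19848: DF=(1 − 89/19848·(0.993700))/(1+89/19848) = 9911/10000 ≈ 0.991100
step 3 [3y] zero: DF = P = 391/400 ≈ 0.977500
step 4 [4y] zero: DF = P = 4649/5000 ≈ 0.929800
step 5 [5y] zero: DF = P = 9099/10000 ≈ 0.909900
step 6 [6y] zero: DF = P = 8647/10000 ≈ 0.864700
step 7 [7y] swap r/1=1397/65270: DF=(1 − 1397/65270·(0.993700+0.991100+0.977500+0.929800+0.909900+0.864700))/(1+1397/65270) = 8603/10000 ≈ 0.860300
step 8 [8y] zero: DF = P = 8133/10000 ≈ 0.813300

1 1 9937/10000
2 2 9911/10000
3 3 391/400
4 4 4649/5000
5 5 9099/10000
6 6 8647/10000
7 7 8603/10000
8 8 8133/10000
f(3y,4y) = ((391/400)/(4649/5000) − 1)/(1) = 477/9298 ≈ 5.1301%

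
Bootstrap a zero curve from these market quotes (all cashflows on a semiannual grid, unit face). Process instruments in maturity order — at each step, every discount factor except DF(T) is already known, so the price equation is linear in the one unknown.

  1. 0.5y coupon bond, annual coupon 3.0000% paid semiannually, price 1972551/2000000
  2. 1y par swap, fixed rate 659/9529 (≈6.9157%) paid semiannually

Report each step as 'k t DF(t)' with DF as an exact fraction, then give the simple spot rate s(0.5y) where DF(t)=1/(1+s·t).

1 1/2 9717/10000
2 1 9341/10000
s(0.5y) = (1/(9717/10000) − 1)/(1/2) = 566/9717 ≈ 5.8248%

step 1 [0.5y] bond c/2=3/200: DF=(1972551/2000000 − 3/200·(0))/(1+3/200) = 9717/10000 ≈ 0.971700
step 2 [1y] swap r/2=659/19058: DF=(1 − 659/19058·(0.971700))/(1+659/19058) = 9341/10000 ≈ 0.934100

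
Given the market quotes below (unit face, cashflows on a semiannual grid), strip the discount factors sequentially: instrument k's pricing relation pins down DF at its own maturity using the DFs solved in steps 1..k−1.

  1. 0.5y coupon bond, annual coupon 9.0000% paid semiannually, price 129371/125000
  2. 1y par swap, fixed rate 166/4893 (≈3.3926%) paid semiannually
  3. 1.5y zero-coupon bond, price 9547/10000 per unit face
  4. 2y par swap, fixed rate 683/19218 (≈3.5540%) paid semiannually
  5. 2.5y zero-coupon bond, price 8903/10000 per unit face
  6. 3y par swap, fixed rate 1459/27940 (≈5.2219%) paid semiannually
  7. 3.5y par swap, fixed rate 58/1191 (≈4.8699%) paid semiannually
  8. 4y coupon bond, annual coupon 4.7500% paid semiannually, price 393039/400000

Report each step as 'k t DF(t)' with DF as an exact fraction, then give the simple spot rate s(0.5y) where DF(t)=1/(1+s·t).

1 1/2 619/625
2 1 2417/2500
3 3/2 9547/10000
4 2 9317/10000
5 5/2 8903/10000
6 3 8541/10000
7 7/2 4217/5000
8 4 4053/5000
s(0.5y) = (1/(619/625) − 1)/(1/2) = 12/619 ≈ 1.9386%

step 1 [0.5y] bond c/2=9/200: DF=(129371/125000 − 9/200·(0))/(1+9/200) = 619/625 ≈ 0.990400
step 2 [1y] swap r/2=83/4893: DF=(1 − 83/4893·(0.990400))/(1+83/4893) = 2417/2500 ≈ 0.966800
step 3 [1.5y] zero: DF = P = 9547/10000 ≈ 0.954700
step 4 [2y] swap r/2=683/38436: DF=(1 − 683/38436·(0.990400+0.966800+0.954700))/(1+683/38436) = 9317/10000 ≈ 0.931700
step 5 [2.5y] zero: DF = P = 8903/10000 ≈ 0.890300
step 6 [3y] swap r/2=1459/55880: DF=(1 − 1459/55880·(0.990400+0.966800+0.954700+0.931700+0.890300))/(1+1459/55880) = 8541/10000 ≈ 0.854100
step 7 [3.5y] swap r/2=29/1191: DF=(1 − 29/1191·(0.990400+0.966800+0.954700+0.931700+0.890300+0.854100))/(1+29/1191) = 4217/5000 ≈ 0.843400
step 8 [4y] bond c/2=19/800: DF=(393039/400000 − 19/800·(0.990400+0.966800+0.954700+0.931700+0.890300+0.854100+0.843400))/(1+19/800) = 4053/5000 ≈ 0.810600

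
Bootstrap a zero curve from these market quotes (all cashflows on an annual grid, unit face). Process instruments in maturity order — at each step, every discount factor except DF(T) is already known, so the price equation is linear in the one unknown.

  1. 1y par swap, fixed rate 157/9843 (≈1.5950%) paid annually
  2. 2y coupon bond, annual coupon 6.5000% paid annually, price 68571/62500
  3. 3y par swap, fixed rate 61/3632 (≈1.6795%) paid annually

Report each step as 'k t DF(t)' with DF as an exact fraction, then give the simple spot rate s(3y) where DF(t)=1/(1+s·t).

1 1 9843/10000
2 2 9701/10000
3 3 1189/1250
s(3y) = (1/(1189/1250) − 1)/(3) = 61/3567 ≈ 1.7101%

step 1 [1y] swap r/1=157/9843: DF=(1 − 157/9843·(0))/(1+157/9843) = 9843/10000 ≈ 0.984300
step 2 [2y] bond c/1=13/200: DF=(68571/62500 − 13/200·(0.984300))/(1+13/200) = 9701/10000 ≈ 0.970100
step 3 [3y] swap r/1=61/3632: DF=(1 − 61/3632·(0.984300+0.970100))/(1+61/3632) = 1189/1250 ≈ 0.951200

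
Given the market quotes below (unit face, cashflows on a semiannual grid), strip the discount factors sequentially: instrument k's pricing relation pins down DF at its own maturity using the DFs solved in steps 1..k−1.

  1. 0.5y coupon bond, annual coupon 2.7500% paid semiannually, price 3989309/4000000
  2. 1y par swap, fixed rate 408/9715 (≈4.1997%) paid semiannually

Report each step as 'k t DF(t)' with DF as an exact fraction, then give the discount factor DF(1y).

1 1/2 4919/5000
2 1 1199/1250
DF(1y) = 1199/1250 ≈ 0.959200

step 1 [0.5y] bond c/2=11/800: DF=(3989309/4000000 − 11/800·(0))/(1+11/800) = 4919/5000 ≈ 0.983800
step 2 [1y] swap r/2=204/9715: DF=(1 − 204/9715·(0.983800))/(1+204/9715) = 1199/1250 ≈ 0.959200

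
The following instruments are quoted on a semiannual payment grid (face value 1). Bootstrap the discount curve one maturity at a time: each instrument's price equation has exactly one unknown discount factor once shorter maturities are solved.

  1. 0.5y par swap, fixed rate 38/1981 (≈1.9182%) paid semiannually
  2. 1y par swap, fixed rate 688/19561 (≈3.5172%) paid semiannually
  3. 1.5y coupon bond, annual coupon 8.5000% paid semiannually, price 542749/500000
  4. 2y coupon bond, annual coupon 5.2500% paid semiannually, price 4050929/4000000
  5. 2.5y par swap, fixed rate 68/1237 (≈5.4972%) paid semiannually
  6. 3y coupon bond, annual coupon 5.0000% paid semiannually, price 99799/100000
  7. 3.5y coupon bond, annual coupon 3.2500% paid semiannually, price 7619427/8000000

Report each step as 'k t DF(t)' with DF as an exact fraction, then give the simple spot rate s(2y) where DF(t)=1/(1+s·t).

1 1/2 1981/2000
2 1 1207/1250
3 3/2 1923/2000
4 2 4561/5000
5 5/2 2177/2500
6 3 859/1000
7 7/2 8483/10000
s(2y) = (1/(4561/5000) − 1)/(2) = 439/9122 ≈ 4.8125%

step 1 [0.5y] swap r/2=19/1981: DF=(1 − 19/1981·(0))/(1+19/1981) = 1981/2000 ≈ 0.990500
step 2 [1y] swap r/2=344/19561: DF=(1 − 344/19561·(0.990500))/(1+344/19561) = 1207/1250 ≈ 0.965600
step 3 [1.5y] bond c/2=17/400: DF=(542749/500000 − 17/400·(0.990500+0.965600))/(1+17/400) = 1923/2000 ≈ 0.961500
step 4 [2y] bond c/2=21/800: DF=(4050929/4000000 − 21/800·(0.990500+0.965600+0.961500))/(1+21/800) = 4561/5000 ≈ 0.912200
step 5 [2.5y] swap r/2=34/1237: DF=(1 − 34/1237·(0.990500+0.965600+0.961500+0.912200))/(1+34/1237) = 2177/2500 ≈ 0.870800
step 6 [3y] bond c/2=1/40: DF=(99799/100000 − 1/40·(0.990500+0.965600+0.961500+0.912200+0.870800))/(1+1/40) = 859/1000 ≈ 0.859000
step 7 [3.5y] bond c/2=13/800: DF=(7619427/8000000 − 13/800·(0.990500+0.965600+0.961500+0.912200+0.870800+0.859000))/(1+13/800) = 8483/10000 ≈ 0.848300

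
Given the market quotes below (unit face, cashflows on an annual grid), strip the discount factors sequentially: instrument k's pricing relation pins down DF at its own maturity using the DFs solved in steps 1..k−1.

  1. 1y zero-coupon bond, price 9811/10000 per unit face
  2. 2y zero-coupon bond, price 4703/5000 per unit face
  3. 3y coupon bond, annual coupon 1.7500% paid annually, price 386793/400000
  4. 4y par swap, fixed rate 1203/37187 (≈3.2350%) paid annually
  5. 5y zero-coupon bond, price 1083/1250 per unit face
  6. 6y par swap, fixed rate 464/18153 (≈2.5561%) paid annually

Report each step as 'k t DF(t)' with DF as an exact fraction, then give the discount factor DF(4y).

step 1 [1y] zero: DF = P = 9811/10000 ≈ 0.981100
step 2 [2y] zero: DF = P = 4703/5000 ≈ 0.940600
step 3 [3y] bond c/1=7/400: DF=(386793/400000 − 7/400·(0.981100+0.940600))/(1+7/400) = 9173/10000 ≈ 0.917300
step 4 [4y] swap r/1=1203/37187: DF=(1 − 1203/37187·(0.981100+0.940600+0.917300))/(1+1203/37187) = 8797/10000 ≈ 0.879700
step 5 [5y] zero: DF = P = 1083/1250 ≈ 0.866400
step 6 [6y] swap r/1=464/18153: DF=(1 − 464/18153·(0.981100+0.940600+0.917300+0.879700+0.866400))/(1+464/18153) = 538/625 ≈ 0.860800

1 1 9811/10000
2 2 4703/5000
3 3 9173/10000
4 4 8797/10000
5 5 1083/1250
6 6 538/625
DF(4y) = 8797/10000 ≈ 0.879700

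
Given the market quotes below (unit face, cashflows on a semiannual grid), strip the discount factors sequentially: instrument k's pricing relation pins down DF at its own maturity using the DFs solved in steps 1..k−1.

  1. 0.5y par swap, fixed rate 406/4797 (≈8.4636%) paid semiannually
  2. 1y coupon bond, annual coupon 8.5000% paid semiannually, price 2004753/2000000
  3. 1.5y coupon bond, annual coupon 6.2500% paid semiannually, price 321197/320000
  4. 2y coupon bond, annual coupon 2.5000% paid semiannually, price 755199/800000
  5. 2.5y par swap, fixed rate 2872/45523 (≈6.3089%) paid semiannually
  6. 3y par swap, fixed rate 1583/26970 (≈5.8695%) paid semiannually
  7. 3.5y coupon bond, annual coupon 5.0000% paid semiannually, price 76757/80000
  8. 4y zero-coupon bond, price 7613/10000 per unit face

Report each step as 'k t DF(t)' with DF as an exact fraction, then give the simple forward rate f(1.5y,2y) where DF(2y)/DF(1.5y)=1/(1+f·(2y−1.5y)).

step 1 [0.5y] swap r/2=203/4797: DF=(1 − 203/4797·(0))/(1+203/4797) = 4797/5000 ≈ 0.959400
step 2 [1y] bond c/2=17/400: DF=(2004753/2000000 − 17/400·(0.959400))/(1+17/400) = 1153/1250 ≈ 0.922400
step 3 [1.5y] bond c/2=1/32: DF=(321197/320000 − 1/32·(0.959400+0.922400))/(1+1/32) = 9163/10000 ≈ 0.916300
step 4 [2y] bond c/2=1/80: DF=(755199/800000 − 1/80·(0.959400+0.922400+0.916300))/(1+1/80) = 4489/5000 ≈ 0.897800
step 5 [2.5y] swap r/2=1436/45523: DF=(1 − 1436/45523·(0.959400+0.922400+0.916300+0.897800))/(1+1436/45523) = 2141/2500 ≈ 0.856400
step 6 [3y] swap r/2=1583/53940: DF=(1 − 1583/53940·(0.959400+0.922400+0.916300+0.897800+0.856400))/(1+1583/53940) = 8417/10000 ≈ 0.841700
step 7 [3.5y] bond c/2=1/40: DF=(76757/80000 − 1/40·(0.959400+0.922400+0.916300+0.897800+0.856400+0.841700))/(1+1/40) = 1609/2000 ≈ 0.804500
step 8 [4y] zero: DF = P = 7613/10000 ≈ 0.761300

1 1/2 4797/5000
2 1 1153/1250
3 3/2 9163/10000
4 2 4489/5000
5 5/2 2141/2500
6 3 8417/10000
7 7/2 1609/2000
8 4 7613/10000
f(1.5y,2y) = ((9163/10000)/(4489/5000) − 1)/(1/2) = 185/4489 ≈ 4.1212%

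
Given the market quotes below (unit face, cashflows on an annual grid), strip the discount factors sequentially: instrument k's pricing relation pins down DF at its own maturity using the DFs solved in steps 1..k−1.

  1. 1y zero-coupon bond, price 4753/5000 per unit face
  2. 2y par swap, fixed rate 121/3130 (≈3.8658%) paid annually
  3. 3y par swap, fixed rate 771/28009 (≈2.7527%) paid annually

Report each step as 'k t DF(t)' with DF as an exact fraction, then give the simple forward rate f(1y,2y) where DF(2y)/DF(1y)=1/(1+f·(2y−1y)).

1 1 4753/5000
2 2 4637/5000
3 3 9229/10000
f(1y,2y) = ((4753/5000)/(4637/5000) − 1)/(1) = 116/4637 ≈ 2.5016%

step 1 [1y] zero: DF = P = 4753/5000 ≈ 0.950600
step 2 [2y] swap r/1=121/3130: DF=(1 − 121/3130·(0.950600))/(1+121/3130) = 4637/5000 ≈ 0.927400
step 3 [3y] swap r/1=771/28009: DF=(1 − 771/28009·(0.950600+0.927400))/(1+771/28009) = 9229/10000 ≈ 0.922900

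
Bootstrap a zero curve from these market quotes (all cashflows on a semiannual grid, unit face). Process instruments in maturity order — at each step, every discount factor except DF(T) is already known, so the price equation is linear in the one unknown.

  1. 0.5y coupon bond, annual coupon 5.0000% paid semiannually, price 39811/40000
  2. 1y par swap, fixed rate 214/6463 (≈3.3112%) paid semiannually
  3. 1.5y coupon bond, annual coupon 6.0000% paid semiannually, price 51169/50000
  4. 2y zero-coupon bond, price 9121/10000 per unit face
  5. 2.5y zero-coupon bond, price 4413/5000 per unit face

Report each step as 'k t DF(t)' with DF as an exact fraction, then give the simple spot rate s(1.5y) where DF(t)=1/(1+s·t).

step 1 [0.5y] bond c/2=1/40: DF=(39811/40000 − 1/40·(0))/(1+1/40) = 971/1000 ≈ 0.971000
step 2 [1y] swap r/2=107/6463: DF=(1 − 107/6463·(0.971000))/(1+107/6463) = 9679/10000 ≈ 0.967900
step 3 [1.5y] bond c/2=3/100: DF=(51169/50000 − 3/100·(0.971000+0.967900))/(1+3/100) = 9371/10000 ≈ 0.937100
step 4 [2y] zero: DF = P = 9121/10000 ≈ 0.912100
step 5 [2.5y] zero: DF = P = 4413/5000 ≈ 0.882600

1 1/2 971/1000
2 1 9679/10000
3 3/2 9371/10000
4 2 9121/10000
5 5/2 4413/5000
s(1.5y) = (1/(9371/10000) − 1)/(3/2) = 1258/28113 ≈ 4.4748%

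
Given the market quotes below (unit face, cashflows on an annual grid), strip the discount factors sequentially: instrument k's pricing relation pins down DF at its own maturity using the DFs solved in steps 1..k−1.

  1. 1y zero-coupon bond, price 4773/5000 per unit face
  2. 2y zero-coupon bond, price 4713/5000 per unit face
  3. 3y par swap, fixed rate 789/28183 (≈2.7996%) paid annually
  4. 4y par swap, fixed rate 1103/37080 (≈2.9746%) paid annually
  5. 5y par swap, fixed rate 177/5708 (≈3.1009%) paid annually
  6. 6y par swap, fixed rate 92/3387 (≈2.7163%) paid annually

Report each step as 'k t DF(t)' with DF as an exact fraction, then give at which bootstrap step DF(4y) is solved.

step 1 [1y] zero: DF = P = 4773/5000 ≈ 0.954600
step 2 [2y] zero: DF = P = 4713/5000 ≈ 0.942600
step 3 [3y] swap r/1=789/28183: DF=(1 − 789/28183·(0.954600+0.942600))/(1+789/28183) = 9211/10000 ≈ 0.921100
step 4 [4y] swap r/1=1103/37080: DF=(1 − 1103/37080·(0.954600+0.942600+0.921100))/(1+1103/37080) = 8897/10000 ≈ 0.889700
step 5 [5y] swap r/1=177/5708: DF=(1 − 177/5708·(0.954600+0.942600+0.921100+0.889700))/(1+177/5708) = 1073/1250 ≈ 0.858400
step 6 [6y] swap r/1=92/3387: DF=(1 − 92/3387·(0.954600+0.942600+0.921100+0.889700+0.858400))/(1+92/3387) = 533/625 ≈ 0.852800

1 1 4773/5000
2 2 4713/5000
3 3 9211/10000
4 4 8897/10000
5 5 1073/1250
6 6 533/625
DF(4y) is solved at step 4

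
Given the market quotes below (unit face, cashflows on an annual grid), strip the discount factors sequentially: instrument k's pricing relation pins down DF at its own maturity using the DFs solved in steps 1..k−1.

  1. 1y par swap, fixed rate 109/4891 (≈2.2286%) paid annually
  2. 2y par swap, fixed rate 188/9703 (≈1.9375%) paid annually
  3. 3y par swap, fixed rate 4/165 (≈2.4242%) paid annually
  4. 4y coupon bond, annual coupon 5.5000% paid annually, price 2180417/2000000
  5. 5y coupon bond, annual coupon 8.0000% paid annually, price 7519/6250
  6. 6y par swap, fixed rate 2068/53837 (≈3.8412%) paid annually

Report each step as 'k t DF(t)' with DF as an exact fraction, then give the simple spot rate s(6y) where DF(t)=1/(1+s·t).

1 1 4891/5000
2 2 1203/1250
3 3 1163/1250
4 4 8837/10000
5 5 4179/5000
6 6 1983/2500
s(6y) = (1/(1983/2500) − 1)/(6) = 517/11898 ≈ 4.3453%

step 1 [1y] swap r/1=109/4891: DF=(1 − 109/4891·(0))/(1+109/4891) = 4891/5000 ≈ 0.978200
step 2 [2y] swap r/1=188/9703: DF=(1 − 188/9703·(0.978200))/(1+188/9703) = 1203/1250 ≈ 0.962400
step 3 [3y] swap r/1=4/165: DF=(1 − 4/165·(0.978200+0.962400))/(1+4/165) = 1163/1250 ≈ 0.930400
step 4 [4y] bond c/1=11/200: DF=(2180417/2000000 − 11/200·(0.978200+0.962400+0.930400))/(1+11/200) = 8837/10000 ≈ 0.883700
step 5 [5y] bond c/1=2/25: DF=(7519/6250 − 2/25·(0.978200+0.962400+0.930400+0.883700))/(1+2/25) = 4179/5000 ≈ 0.835800
step 6 [6y] swap r/1=2068/53837: DF=(1 − 2068/53837·(0.978200+0.962400+0.930400+0.883700+0.835800))/(1+2068/53837) = 1983/2500 ≈ 0.793200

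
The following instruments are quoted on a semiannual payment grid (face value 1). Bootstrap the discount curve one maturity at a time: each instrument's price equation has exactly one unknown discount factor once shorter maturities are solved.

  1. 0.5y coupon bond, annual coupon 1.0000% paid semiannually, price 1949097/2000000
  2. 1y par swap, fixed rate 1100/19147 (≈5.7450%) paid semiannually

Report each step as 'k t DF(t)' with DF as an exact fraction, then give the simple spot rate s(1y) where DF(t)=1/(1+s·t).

1 1/2 9697/10000
2 1 189/200
s(1y) = (1/(189/200) − 1)/(1) = 11/189 ≈ 5.8201%

step 1 [0.5y] bond c/2=1/200: DF=(1949097/2000000 − 1/200·(0))/(1+1/200) = 9697/10000 ≈ 0.969700
step 2 [1y] swap r/2=550/19147: DF=(1 − 550/19147·(0.969700))/(1+550/19147) = 189/200 ≈ 0.945000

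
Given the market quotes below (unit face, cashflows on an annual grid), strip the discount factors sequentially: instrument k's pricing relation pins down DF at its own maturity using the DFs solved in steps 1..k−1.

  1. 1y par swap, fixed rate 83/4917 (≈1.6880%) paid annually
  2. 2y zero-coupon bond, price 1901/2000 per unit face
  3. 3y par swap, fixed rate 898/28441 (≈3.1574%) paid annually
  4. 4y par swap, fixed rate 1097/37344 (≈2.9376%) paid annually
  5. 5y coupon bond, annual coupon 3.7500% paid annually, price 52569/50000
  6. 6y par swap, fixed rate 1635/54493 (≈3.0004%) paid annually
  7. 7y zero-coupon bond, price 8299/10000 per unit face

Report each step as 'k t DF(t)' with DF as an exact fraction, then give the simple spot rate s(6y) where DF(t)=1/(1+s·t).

step 1 [1y] swap r/1=83/4917: DF=(1 − 83/4917·(0))/(1+83/4917) = 4917/5000 ≈ 0.983400
step 2 [2y] zero: DF = P = 1901/2000 ≈ 0.950500
step 3 [3y] swap r/1=898/28441: DF=(1 − 898/28441·(0.983400+0.950500))/(1+898/28441) = 4551/5000 ≈ 0.910200
step 4 [4y] swap r/1=1097/37344: DF=(1 − 1097/37344·(0.983400+0.950500+0.910200))/(1+1097/37344) = 8903/10000 ≈ 0.890300
step 5 [5y] bond c/1=3/80: DF=(52569/50000 − 3/80·(0.983400+0.950500+0.910200+0.890300))/(1+3/80) = 549/625 ≈ 0.878400
step 6 [6y] swap r/1=1635/54493: DF=(1 − 1635/54493·(0.983400+0.950500+0.910200+0.890300+0.878400))/(1+1635/54493) = 1673/2000 ≈ 0.836500
step 7 [7y] zero: DF = P = 8299/10000 ≈ 0.829900

1 1 4917/5000
2 2 1901/2000
3 3 4551/5000
4 4 8903/10000
5 5 549/625
6 6 1673/2000
7 7 8299/10000
s(6y) = (1/(1673/2000) − 1)/(6) = 109/3346 ≈ 3.2576%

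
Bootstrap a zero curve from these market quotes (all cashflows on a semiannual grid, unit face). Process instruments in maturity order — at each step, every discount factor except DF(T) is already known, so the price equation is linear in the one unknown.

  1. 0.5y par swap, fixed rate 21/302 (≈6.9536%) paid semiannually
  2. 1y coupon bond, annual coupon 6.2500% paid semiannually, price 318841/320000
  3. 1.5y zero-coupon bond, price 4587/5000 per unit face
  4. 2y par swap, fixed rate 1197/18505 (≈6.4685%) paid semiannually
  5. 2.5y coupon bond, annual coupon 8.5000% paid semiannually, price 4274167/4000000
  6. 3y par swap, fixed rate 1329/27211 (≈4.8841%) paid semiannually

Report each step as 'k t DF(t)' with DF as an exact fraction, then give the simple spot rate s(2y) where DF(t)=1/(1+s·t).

step 1 [0.5y] swap r/2=21/604: DF=(1 − 21/604·(0))/(1+21/604) = 604/625 ≈ 0.966400
step 2 [1y] bond c/2=1/32: DF=(318841/320000 − 1/32·(0.966400))/(1+1/32) = 9369/10000 ≈ 0.936900
step 3 [1.5y] zero: DF = P = 4587/5000 ≈ 0.917400
step 4 [2y] swap r/2=1197/37010: DF=(1 − 1197/37010·(0.966400+0.936900+0.917400))/(1+1197/37010) = 8803/10000 ≈ 0.880300
step 5 [2.5y] bond c/2=17/400: DF=(4274167/4000000 − 17/400·(0.966400+0.936900+0.917400+0.880300))/(1+17/400) = 8741/10000 ≈ 0.874100
step 6 [3y] swap r/2=1329/54422: DF=(1 − 1329/54422·(0.966400+0.936900+0.917400+0.880300+0.874100))/(1+1329/54422) = 8671/10000 ≈ 0.867100

1 1/2 604/625
2 1 9369/10000
3 3/2 4587/5000
4 2 8803/10000
5 5/2 8741/10000
6 3 8671/10000
s(2y) = (1/(8803/10000) − 1)/(2) = 1197/17606 ≈ 6.7988%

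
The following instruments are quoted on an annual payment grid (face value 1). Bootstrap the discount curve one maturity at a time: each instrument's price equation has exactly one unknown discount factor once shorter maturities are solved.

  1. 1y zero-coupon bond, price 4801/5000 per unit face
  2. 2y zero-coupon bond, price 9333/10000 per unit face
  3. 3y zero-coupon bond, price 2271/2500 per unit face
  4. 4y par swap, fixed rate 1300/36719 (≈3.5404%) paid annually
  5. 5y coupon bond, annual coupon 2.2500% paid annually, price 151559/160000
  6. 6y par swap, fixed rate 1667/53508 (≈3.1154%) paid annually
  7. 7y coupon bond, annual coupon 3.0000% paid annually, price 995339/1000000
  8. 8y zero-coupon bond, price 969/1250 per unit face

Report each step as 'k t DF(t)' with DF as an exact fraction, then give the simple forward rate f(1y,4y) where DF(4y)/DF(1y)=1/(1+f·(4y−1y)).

step 1 [1y] zero: DF = P = 4801/5000 ≈ 0.960200
step 2 [2y] zero: DF = P = 9333/10000 ≈ 0.933300
step 3 [3y] zero: DF = P = 2271/2500 ≈ 0.908400
step 4 [4y] swap r/1=1300/36719: DF=(1 − 1300/36719·(0.960200+0.933300+0.908400))/(1+1300/36719) = 87/100 ≈ 0.870000
step 5 [5y] bond c/1=9/400: DF=(151559/160000 − 9/400·(0.960200+0.933300+0.908400+0.870000))/(1+9/400) = 1057/1250 ≈ 0.845600
step 6 [6y] swap r/1=1667/53508: DF=(1 − 1667/53508·(0.960200+0.933300+0.908400+0.870000+0.845600))/(1+1667/53508) = 8333/10000 ≈ 0.833300
step 7 [7y] bond c/1=3/100: DF=(995339/1000000 − 3/100·(0.960200+0.933300+0.908400+0.870000+0.845600+0.833300))/(1+3/100) = 1621/2000 ≈ 0.810500
step 8 [8y] zero: DF = P = 969/1250 ≈ 0.775200

1 1 4801/5000
2 2 9333/10000
3 3 2271/2500
4 4 87/100
5 5 1057/1250
6 6 8333/10000
7 7 1621/2000
8 8 969/1250
f(1y,4y) = ((4801/5000)/(87/100) − 1)/(3) = 451/13050 ≈ 3.4559%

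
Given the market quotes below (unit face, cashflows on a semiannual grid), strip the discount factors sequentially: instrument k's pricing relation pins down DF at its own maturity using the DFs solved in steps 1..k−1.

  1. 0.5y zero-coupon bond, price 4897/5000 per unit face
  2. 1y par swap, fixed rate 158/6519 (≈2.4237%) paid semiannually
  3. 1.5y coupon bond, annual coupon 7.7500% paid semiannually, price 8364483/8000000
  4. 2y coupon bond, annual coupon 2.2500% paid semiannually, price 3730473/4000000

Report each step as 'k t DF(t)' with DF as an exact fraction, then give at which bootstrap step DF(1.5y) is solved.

step 1 [0.5y] zero: DF = P = 4897/5000 ≈ 0.979400
step 2 [1y] swap r/2=79/6519: DF=(1 − 79/6519·(0.979400))/(1+79/6519) = 9763/10000 ≈ 0.976300
step 3 [1.5y] bond c/2=31/800: DF=(8364483/8000000 − 31/800·(0.979400+0.976300))/(1+31/800) = 1167/1250 ≈ 0.933600
step 4 [2y] bond c/2=9/800: DF=(3730473/4000000 − 9/800·(0.979400+0.976300+0.933600))/(1+9/800) = 8901/10000 ≈ 0.890100

1 1/2 4897/5000
2 1 9763/10000
3 3/2 1167/1250
4 2 8901/10000
DF(1.5y) is solved at step 3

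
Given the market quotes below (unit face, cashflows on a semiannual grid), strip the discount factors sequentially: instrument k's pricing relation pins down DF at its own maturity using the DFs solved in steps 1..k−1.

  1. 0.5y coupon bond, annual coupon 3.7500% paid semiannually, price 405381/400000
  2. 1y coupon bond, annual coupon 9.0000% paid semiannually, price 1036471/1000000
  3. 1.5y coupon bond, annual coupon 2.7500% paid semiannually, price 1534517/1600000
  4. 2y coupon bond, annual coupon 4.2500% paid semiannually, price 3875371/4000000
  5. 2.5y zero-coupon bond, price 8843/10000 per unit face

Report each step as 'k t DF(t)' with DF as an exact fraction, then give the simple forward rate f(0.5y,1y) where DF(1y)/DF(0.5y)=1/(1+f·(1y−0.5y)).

step 1 [0.5y] bond c/2=3/160: DF=(405381/400000 − 3/160·(0))/(1+3/160) = 2487/2500 ≈ 0.994800
step 2 [1y] bond c/2=9/200: DF=(1036471/1000000 − 9/200·(0.994800))/(1+9/200) = 949/1000 ≈ 0.949000
step 3 [1.5y] bond c/2=11/800: DF=(1534517/1600000 − 11/800·(0.994800+0.949000))/(1+11/800) = 9197/10000 ≈ 0.919700
step 4 [2y] bond c/2=17/800: DF=(3875371/4000000 − 17/800·(0.994800+0.949000+0.919700))/(1+17/800) = 8891/10000 ≈ 0.889100
step 5 [2.5y] zero: DF = P = 8843/10000 ≈ 0.884300

1 1/2 2487/2500
2 1 949/1000
3 3/2 9197/10000
4 2 8891/10000
5 5/2 8843/10000
f(0.5y,1y) = ((2487/2500)/(949/1000) − 1)/(1/2) = 458/4745 ≈ 9.6523%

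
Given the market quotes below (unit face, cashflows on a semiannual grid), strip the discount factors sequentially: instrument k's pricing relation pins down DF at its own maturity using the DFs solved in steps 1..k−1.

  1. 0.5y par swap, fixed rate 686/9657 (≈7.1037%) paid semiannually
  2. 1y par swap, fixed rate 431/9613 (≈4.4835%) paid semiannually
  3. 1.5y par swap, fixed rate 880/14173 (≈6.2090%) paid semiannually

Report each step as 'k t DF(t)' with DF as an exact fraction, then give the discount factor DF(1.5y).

1 1/2 9657/10000
2 1 9569/10000
3 3/2 114/125
DF(1.5y) = 114/125 ≈ 0.912000

step 1 [0.5y] swap r/2=343/9657: DF=(1 − 343/9657·(0))/(1+343/9657) = 9657/10000 ≈ 0.965700
step 2 [1y] swap r/2=431/19226: DF=(1 − 431/19226·(0.965700))/(1+431/19226) = 9569/10000 ≈ 0.956900
step 3 [1.5y] swap r/2=440/14173: DF=(1 − 440/14173·(0.965700+0.956900))/(1+440/14173) = 114/125 ≈ 0.912000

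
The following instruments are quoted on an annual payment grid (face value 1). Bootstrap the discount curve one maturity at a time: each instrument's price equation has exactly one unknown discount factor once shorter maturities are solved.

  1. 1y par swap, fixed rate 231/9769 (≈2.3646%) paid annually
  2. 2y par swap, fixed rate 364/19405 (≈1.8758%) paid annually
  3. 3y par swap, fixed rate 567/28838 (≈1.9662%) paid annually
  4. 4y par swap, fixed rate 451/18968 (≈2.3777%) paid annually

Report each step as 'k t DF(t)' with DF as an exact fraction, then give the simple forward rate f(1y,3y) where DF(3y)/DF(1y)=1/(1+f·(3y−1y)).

step 1 [1y] swap r/1=231/9769: DF=(1 − 231/9769·(0))/(1+231/9769) = 9769/10000 ≈ 0.976900
step 2 [2y] swap r/1=364/19405: DF=(1 − 364/19405·(0.976900))/(1+364/19405) = 2409/2500 ≈ 0.963600
step 3 [3y] swap r/1=567/28838: DF=(1 − 567/28838·(0.976900+0.963600))/(1+567/28838) = 9433/10000 ≈ 0.943300
step 4 [4y] swap r/1=451/18968: DF=(1 − 451/18968·(0.976900+0.963600+0.943300))/(1+451/18968) = 4549/5000 ≈ 0.909800

1 1 9769/10000
2 2 2409/2500
3 3 9433/10000
4 4 4549/5000
f(1y,3y) = ((9769/10000)/(9433/10000) − 1)/(2) = 168/9433 ≈ 1.7810%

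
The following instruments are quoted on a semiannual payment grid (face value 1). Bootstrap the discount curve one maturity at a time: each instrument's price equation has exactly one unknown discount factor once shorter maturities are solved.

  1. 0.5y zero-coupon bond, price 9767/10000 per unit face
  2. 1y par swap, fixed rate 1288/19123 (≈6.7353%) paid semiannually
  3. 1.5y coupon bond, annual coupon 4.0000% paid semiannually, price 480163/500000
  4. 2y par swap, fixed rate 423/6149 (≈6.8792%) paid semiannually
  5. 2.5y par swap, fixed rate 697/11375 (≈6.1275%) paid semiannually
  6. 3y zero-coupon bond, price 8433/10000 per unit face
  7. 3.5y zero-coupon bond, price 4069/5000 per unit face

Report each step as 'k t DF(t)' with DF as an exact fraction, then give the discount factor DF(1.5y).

1 1/2 9767/10000
2 1 2339/2500
3 3/2 113/125
4 2 8731/10000
5 5/2 4303/5000
6 3 8433/10000
7 7/2 4069/5000
DF(1.5y) = 113/125 ≈ 0.904000

step 1 [0.5y] zero: DF = P = 9767/10000 ≈ 0.976700
step 2 [1y] swap r/2=644/19123: DF=(1 − 644/19123·(0.976700))/(1+644/19123) = 2339/2500 ≈ 0.935600
step 3 [1.5y] bond c/2=1/50: DF=(480163/500000 − 1/50·(0.976700+0.935600))/(1+1/50) = 113/125 ≈ 0.904000
step 4 [2y] swap r/2=423/12298: DF=(1 − 423/12298·(0.976700+0.935600+0.904000))/(1+423/12298) = 8731/10000 ≈ 0.873100
step 5 [2.5y] swap r/2=697/22750: DF=(1 − 697/22750·(0.976700+0.935600+0.904000+0.873100))/(1+697/22750) = 4303/5000 ≈ 0.860600
step 6 [3y] zero: DF = P = 8433/10000 ≈ 0.843300
step 7 [3.5y] zero: DF = P = 4069/5000 ≈ 0.813800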